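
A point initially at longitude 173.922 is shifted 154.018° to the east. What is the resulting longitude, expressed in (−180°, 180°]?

-32.060°

Start at +173.922°; shift +154.018° → +327.940°.
+327.940° lies outside (−180°, 180°]; subtract 360° → -32.060°.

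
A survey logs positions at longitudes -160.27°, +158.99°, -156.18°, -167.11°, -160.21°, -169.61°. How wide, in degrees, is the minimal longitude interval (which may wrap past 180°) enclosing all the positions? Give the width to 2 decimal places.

Sort the longitudes: -169.61°, -167.11°, -160.27°, -160.21°, -156.18°, +158.99°.
Eastward gaps between consecutive values (wrapping around): 2.50°, 6.84°, 0.06°, 4.03°, 315.17°, 31.40°.
Largest gap = 315.17° ⇒ minimal covering band is its complement: 360° − 315.17° = 44.83°.
Band runs from +158.99° eastward to -156.18°, crossing the antimeridian.

44.83°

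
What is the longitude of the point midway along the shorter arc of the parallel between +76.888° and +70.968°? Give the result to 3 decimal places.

+73.928°

Signed shortest Δλ from +76.888° to +70.968° is -5.920°.
Midpoint longitude = +76.888° + (-5.920°)/2 = +76.888° − 2.960° = +73.928°.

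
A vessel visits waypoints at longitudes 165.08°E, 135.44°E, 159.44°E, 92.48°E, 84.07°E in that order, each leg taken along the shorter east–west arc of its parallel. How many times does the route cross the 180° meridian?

Leg 1: +165.08° → +135.44°, shortest Δλ = -29.64° (west) — does not cross 180°.
Leg 2: +135.44° → +159.44°, shortest Δλ = 24.0° (east) — does not cross 180°.
Leg 3: +159.44° → +92.48°, shortest Δλ = -66.96° (west) — does not cross 180°.
Leg 4: +92.48° → +84.07°, shortest Δλ = -8.41° (west) — does not cross 180°.
Total crossings: 0.

0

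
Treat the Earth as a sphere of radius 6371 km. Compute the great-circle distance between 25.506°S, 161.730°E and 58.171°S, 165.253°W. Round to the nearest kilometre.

4458 km

Δλ = -165.253 − 161.730 = -326.983°; wrapped into (−180°, 180°]: 33.017°.
Δφ = -58.171 − -25.506 = -32.665°.
a = sin²(Δφ/2) + cos φ₁ · cos φ₂ · sin²(Δλ/2) = 0.117514.
c = 2·atan2(√a, √(1−a)) = 0.69980 rad → d = 6371·c ≈ 4458.41 km.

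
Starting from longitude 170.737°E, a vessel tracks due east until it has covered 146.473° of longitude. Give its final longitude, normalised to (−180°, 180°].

42.790°W

Start at +170.737°; shift +146.473° → +317.210°.
+317.210° lies outside (−180°, 180°]; subtract 360° → -42.790°.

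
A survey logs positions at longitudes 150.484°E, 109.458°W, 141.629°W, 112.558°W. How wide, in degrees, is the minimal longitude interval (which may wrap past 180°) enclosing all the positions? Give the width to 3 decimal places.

Sort the longitudes: -141.629°, -112.558°, -109.458°, +150.484°.
Eastward gaps between consecutive values (wrapping around): 29.071°, 3.100°, 259.942°, 67.887°.
Largest gap = 259.942° ⇒ minimal covering band is its complement: 360° − 259.942° = 100.058°.
Band runs from +150.484° eastward to -109.458°, crossing the antimeridian.

100.058°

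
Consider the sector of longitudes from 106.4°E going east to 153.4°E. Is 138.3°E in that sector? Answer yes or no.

Yes

Band width going east from +106.4° to +153.4°: ((153.4 − 106.4) mod 360) = 47.0°.
Offset of +138.3° east of the west edge: ((138.3 − 106.4) mod 360) = 31.9°.
31.9° ≤ 47.0° ⇒ inside.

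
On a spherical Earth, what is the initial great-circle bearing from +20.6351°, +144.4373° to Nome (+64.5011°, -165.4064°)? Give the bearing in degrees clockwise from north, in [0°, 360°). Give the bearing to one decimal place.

23.9°

Δλ = -165.4064 − 144.4373 = -309.8437°; wrapped into (−180°, 180°]: 50.1563°.
θ = atan2( sin Δλ · cos φ₂ , cos φ₁ · sin φ₂ − sin φ₁ · cos φ₂ · cos Δλ )
  = atan2(0.33053, 0.74749) = 23.855° → normalised to [0°, 360°): 23.855°.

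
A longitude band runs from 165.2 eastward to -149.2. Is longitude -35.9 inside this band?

No

Band width going east from +165.2° to -149.2°: ((-149.2 − 165.2) mod 360) = 45.6°.
Offset of -35.9° east of the west edge: ((-35.9 − 165.2) mod 360) = 158.9°.
158.9° > 45.6° ⇒ outside.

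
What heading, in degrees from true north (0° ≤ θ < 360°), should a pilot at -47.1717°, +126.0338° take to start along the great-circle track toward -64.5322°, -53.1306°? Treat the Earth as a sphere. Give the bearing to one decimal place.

180.4°

Δλ = -53.1306 − 126.0338 = -179.1644°.
θ = atan2( sin Δλ · cos φ₂ , cos φ₁ · sin φ₂ − sin φ₁ · cos φ₂ · cos Δλ )
  = atan2(-0.00627, -0.92907) = -179.613° → normalised to [0°, 360°): 180.387°.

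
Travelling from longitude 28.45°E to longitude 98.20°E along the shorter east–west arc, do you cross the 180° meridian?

Signed shortest Δλ = ((98.20 − 28.45 + 180) mod 360) − 180 = 69.75°.
Going east by 69.75° from +28.45° reaches +98.20° without touching 180°.

No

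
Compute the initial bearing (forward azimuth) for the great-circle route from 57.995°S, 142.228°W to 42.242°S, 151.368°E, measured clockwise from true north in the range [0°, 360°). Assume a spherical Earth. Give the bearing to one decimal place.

261.2°

Δλ = 151.368 − -142.228 = 293.596°; wrapped into (−180°, 180°]: -66.404°.
θ = atan2( sin Δλ · cos φ₂ , cos φ₁ · sin φ₂ − sin φ₁ · cos φ₂ · cos Δλ )
  = atan2(-0.67842, -0.10500) = -98.798° → normalised to [0°, 360°): 261.202°.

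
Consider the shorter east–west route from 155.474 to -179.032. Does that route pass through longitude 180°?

Naïve |-179.032 − 155.474| = 334.506° > 180°, so the shorter arc goes the other way round — across 180°.
Signed shortest Δλ = ((-179.032 − 155.474 + 180) mod 360) − 180 = 25.494°.
Going east by 25.494° from +155.474° passes through 180° before reaching -179.032°.

Yes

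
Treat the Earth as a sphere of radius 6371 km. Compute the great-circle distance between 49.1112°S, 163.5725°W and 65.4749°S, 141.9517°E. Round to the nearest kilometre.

Δλ = 141.9517 − -163.5725 = 305.5242°; wrapped into (−180°, 180°]: -54.4758°.
Δφ = -65.4749 − -49.1112 = -16.3637°.
a = sin²(Δφ/2) + cos φ₁ · cos φ₂ · sin²(Δλ/2) = 0.077172.
c = 2·atan2(√a, √(1−a)) = 0.56300 rad → d = 6371·c ≈ 3586.89 km.

3587 km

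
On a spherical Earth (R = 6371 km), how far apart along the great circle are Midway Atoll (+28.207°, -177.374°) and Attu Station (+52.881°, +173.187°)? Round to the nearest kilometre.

2852 km

Δλ = 173.187 − -177.374 = 350.561°; wrapped into (−180°, 180°]: -9.439°.
Δφ = 52.881 − 28.207 = 24.674°.
a = sin²(Δφ/2) + cos φ₁ · cos φ₂ · sin²(Δλ/2) = 0.049251.
c = 2·atan2(√a, √(1−a)) = 0.44758 rad → d = 6371·c ≈ 2851.53 km.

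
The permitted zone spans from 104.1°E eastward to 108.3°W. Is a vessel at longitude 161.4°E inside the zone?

Band width going east from +104.1° to -108.3°: ((-108.3 − 104.1) mod 360) = 147.6°.
Offset of +161.4° east of the west edge: ((161.4 − 104.1) mod 360) = 57.3°.
57.3° ≤ 147.6° ⇒ inside.

Yes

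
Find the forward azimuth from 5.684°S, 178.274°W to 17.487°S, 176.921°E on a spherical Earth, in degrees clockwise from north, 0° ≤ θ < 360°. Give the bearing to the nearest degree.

201°

Δλ = 176.921 − -178.274 = 355.195°; wrapped into (−180°, 180°]: -4.805°.
θ = atan2( sin Δλ · cos φ₂ , cos φ₁ · sin φ₂ − sin φ₁ · cos φ₂ · cos Δλ )
  = atan2(-0.07989, -0.20488) = -158.696° → normalised to [0°, 360°): 201.304°.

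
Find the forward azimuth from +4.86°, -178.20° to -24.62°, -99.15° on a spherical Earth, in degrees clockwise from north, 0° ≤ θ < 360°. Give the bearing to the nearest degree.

116°

Δλ = -99.15 − -178.20 = 79.05°.
θ = atan2( sin Δλ · cos φ₂ , cos φ₁ · sin φ₂ − sin φ₁ · cos φ₂ · cos Δλ )
  = atan2(0.89254, -0.42973) = 115.709° → normalised to [0°, 360°): 115.709°.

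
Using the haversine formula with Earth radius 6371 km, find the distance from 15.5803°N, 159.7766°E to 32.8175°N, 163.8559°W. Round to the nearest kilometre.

4127 km

Δλ = -163.8559 − 159.7766 = -323.6325°; wrapped into (−180°, 180°]: 36.3675°.
Δφ = 32.8175 − 15.5803 = 17.2372°.
a = sin²(Δφ/2) + cos φ₁ · cos φ₂ · sin²(Δλ/2) = 0.101292.
c = 2·atan2(√a, √(1−a)) = 0.64780 rad → d = 6371·c ≈ 4127.10 km.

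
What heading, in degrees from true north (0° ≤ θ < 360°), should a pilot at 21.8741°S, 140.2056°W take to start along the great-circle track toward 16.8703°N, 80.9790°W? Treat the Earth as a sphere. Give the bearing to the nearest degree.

61°

Δλ = -80.9790 − -140.2056 = 59.2266°.
θ = atan2( sin Δλ · cos φ₂ , cos φ₁ · sin φ₂ − sin φ₁ · cos φ₂ · cos Δλ )
  = atan2(0.82222, 0.45173) = 61.215° → normalised to [0°, 360°): 61.215°.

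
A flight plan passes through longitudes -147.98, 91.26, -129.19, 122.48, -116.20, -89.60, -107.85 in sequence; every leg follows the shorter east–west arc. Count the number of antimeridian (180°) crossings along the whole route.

Leg 1: -147.98° → +91.26°, shortest Δλ = -120.76° (west) — crosses 180°.
Leg 2: +91.26° → -129.19°, shortest Δλ = 139.55° (east) — crosses 180°.
Leg 3: -129.19° → +122.48°, shortest Δλ = -108.33° (west) — crosses 180°.
Leg 4: +122.48° → -116.20°, shortest Δλ = 121.32° (east) — crosses 180°.
Leg 5: -116.20° → -89.60°, shortest Δλ = 26.6° (east) — does not cross 180°.
Leg 6: -89.60° → -107.85°, shortest Δλ = -18.25° (west) — does not cross 180°.
Total crossings: 4.

4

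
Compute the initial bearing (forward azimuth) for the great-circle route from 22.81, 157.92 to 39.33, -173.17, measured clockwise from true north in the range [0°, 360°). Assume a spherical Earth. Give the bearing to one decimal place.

49.3°

Δλ = -173.17 − 157.92 = -331.09°; wrapped into (−180°, 180°]: 28.91°.
θ = atan2( sin Δλ · cos φ₂ , cos φ₁ · sin φ₂ − sin φ₁ · cos φ₂ · cos Δλ )
  = atan2(0.37394, 0.32172) = 49.293° → normalised to [0°, 360°): 49.293°.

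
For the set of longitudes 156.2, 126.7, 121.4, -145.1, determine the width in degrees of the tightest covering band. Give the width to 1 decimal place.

93.5°

Sort the longitudes: -145.1°, +121.4°, +126.7°, +156.2°.
Eastward gaps between consecutive values (wrapping around): 266.5°, 5.3°, 29.5°, 58.7°.
Largest gap = 266.5° ⇒ minimal covering band is its complement: 360° − 266.5° = 93.5°.
Band runs from +121.4° eastward to -145.1°, crossing the antimeridian.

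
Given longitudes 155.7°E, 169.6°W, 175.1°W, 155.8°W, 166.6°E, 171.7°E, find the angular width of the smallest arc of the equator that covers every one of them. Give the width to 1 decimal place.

Sort the longitudes: -175.1°, -169.6°, -155.8°, +155.7°, +166.6°, +171.7°.
Eastward gaps between consecutive values (wrapping around): 5.5°, 13.8°, 311.5°, 10.9°, 5.1°, 13.2°.
Largest gap = 311.5° ⇒ minimal covering band is its complement: 360° − 311.5° = 48.5°.
Band runs from +155.7° eastward to -155.8°, crossing the antimeridian.

48.5°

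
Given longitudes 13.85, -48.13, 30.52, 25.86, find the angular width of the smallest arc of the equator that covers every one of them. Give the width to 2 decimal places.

Sort the longitudes: -48.13°, +13.85°, +25.86°, +30.52°.
Eastward gaps between consecutive values (wrapping around): 61.98°, 12.01°, 4.66°, 281.35°.
Largest gap = 281.35° ⇒ minimal covering band is its complement: 360° − 281.35° = 78.65°.
Band runs from -48.13° eastward to +30.52°.

78.65°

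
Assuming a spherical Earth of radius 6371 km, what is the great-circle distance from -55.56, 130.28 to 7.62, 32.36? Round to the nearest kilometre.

Δλ = 32.36 − 130.28 = -97.92°.
Δφ = 7.62 − -55.56 = 63.18°.
a = sin²(Δφ/2) + cos φ₁ · cos φ₂ · sin²(Δλ/2) = 0.593299.
c = 2·atan2(√a, √(1−a)) = 1.75849 rad → d = 6371·c ≈ 11203.37 km.

11203 km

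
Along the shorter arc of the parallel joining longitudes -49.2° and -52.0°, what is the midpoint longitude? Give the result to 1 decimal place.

Signed shortest Δλ from -49.2° to -52.0° is -2.8°.
Midpoint longitude = -49.2° + (-2.8°)/2 = -49.2° − 1.4° = -50.6°.

-50.6°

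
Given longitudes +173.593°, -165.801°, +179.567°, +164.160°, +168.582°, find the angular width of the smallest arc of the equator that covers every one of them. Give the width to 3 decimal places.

30.039°

Sort the longitudes: -165.801°, +164.160°, +168.582°, +173.593°, +179.567°.
Eastward gaps between consecutive values (wrapping around): 329.961°, 4.422°, 5.011°, 5.974°, 14.632°.
Largest gap = 329.961° ⇒ minimal covering band is its complement: 360° − 329.961° = 30.039°.
Band runs from +164.160° eastward to -165.801°, crossing the antimeridian.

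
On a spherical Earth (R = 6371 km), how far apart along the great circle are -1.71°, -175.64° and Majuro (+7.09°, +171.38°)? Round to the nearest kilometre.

1741 km

Δλ = 171.38 − -175.64 = 347.02°; wrapped into (−180°, 180°]: -12.98°.
Δφ = 7.09 − -1.71 = 8.80°.
a = sin²(Δφ/2) + cos φ₁ · cos φ₂ · sin²(Δλ/2) = 0.018558.
c = 2·atan2(√a, √(1−a)) = 0.27331 rad → d = 6371·c ≈ 1741.24 km.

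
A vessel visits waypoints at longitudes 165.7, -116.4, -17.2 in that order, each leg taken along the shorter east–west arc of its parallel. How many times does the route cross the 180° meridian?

1

Leg 1: +165.7° → -116.4°, shortest Δλ = 77.9° (east) — crosses 180°.
Leg 2: -116.4° → -17.2°, shortest Δλ = 99.2° (east) — does not cross 180°.
Total crossings: 1.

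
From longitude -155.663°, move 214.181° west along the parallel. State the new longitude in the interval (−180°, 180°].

-9.844°

Start at -155.663°; shift −214.181° → -369.844°.
-369.844° lies outside (−180°, 180°]; add 360° → -9.844°.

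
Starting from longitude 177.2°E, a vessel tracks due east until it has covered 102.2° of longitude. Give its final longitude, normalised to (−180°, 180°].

Start at +177.2°; shift +102.2° → +279.4°.
+279.4° lies outside (−180°, 180°]; subtract 360° → -80.6°.

80.6°W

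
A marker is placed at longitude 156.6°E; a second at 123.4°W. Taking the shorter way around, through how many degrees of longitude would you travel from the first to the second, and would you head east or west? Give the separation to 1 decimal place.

Raw difference: -123.4 − 156.6 = -280.0°.
Normalise into (−180°, 180°]: -280.0° + 360° = 80.0°.
Positive ⇒ the second point lies to the east; separation 80.0°.

80.0° east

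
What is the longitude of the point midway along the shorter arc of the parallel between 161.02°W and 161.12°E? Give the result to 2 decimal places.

179.95°W

Signed shortest Δλ from -161.02° to +161.12° is -37.86°.
Midpoint longitude = -161.02° + (-37.86°)/2 = -161.02° − 18.93° = -179.95°.
(The naïve average (-161.02 + +161.12)/2 = 0.05° is on the wrong side of the globe.)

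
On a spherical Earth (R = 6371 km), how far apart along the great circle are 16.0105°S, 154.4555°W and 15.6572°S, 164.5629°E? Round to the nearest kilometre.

4377 km

Δλ = 164.5629 − -154.4555 = 319.0184°; wrapped into (−180°, 180°]: -40.9816°.
Δφ = -15.6572 − -16.0105 = 0.3533°.
a = sin²(Δφ/2) + cos φ₁ · cos φ₂ · sin²(Δλ/2) = 0.113426.
c = 2·atan2(√a, √(1−a)) = 0.68701 rad → d = 6371·c ≈ 4376.91 km.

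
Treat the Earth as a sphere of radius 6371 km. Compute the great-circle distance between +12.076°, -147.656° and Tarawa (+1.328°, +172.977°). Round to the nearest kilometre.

Δλ = 172.977 − -147.656 = 320.633°; wrapped into (−180°, 180°]: -39.367°.
Δφ = 1.328 − 12.076 = -10.748°.
a = sin²(Δφ/2) + cos φ₁ · cos φ₂ · sin²(Δλ/2) = 0.119682.
c = 2·atan2(√a, √(1−a)) = 0.70650 rad → d = 6371·c ≈ 4501.13 km.

4501 km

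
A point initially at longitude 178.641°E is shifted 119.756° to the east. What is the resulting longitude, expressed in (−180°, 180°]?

61.603°W

Start at +178.641°; shift +119.756° → +298.397°.
+298.397° lies outside (−180°, 180°]; subtract 360° → -61.603°.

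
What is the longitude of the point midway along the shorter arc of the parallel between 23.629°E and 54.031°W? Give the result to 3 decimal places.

15.201°W

Signed shortest Δλ from +23.629° to -54.031° is -77.660°.
Midpoint longitude = +23.629° + (-77.660°)/2 = +23.629° − 38.830° = -15.201°.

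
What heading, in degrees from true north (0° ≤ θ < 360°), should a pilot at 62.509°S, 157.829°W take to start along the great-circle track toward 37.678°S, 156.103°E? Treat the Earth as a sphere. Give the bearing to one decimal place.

Δλ = 156.103 − -157.829 = 313.932°; wrapped into (−180°, 180°]: -46.068°.
θ = atan2( sin Δλ · cos φ₂ , cos φ₁ · sin φ₂ − sin φ₁ · cos φ₂ · cos Δλ )
  = atan2(-0.56998, 0.20497) = -70.221° → normalised to [0°, 360°): 289.779°.

289.8°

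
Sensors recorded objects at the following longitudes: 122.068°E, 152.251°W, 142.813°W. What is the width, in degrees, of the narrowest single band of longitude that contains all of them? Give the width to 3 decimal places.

95.119°

Sort the longitudes: -152.251°, -142.813°, +122.068°.
Eastward gaps between consecutive values (wrapping around): 9.438°, 264.881°, 85.681°.
Largest gap = 264.881° ⇒ minimal covering band is its complement: 360° − 264.881° = 95.119°.
Band runs from +122.068° eastward to -142.813°, crossing the antimeridian.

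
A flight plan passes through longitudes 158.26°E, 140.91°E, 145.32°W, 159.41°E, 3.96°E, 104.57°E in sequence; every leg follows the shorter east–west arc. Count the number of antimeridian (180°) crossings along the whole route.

Leg 1: +158.26° → +140.91°, shortest Δλ = -17.35° (west) — does not cross 180°.
Leg 2: +140.91° → -145.32°, shortest Δλ = 73.77° (east) — crosses 180°.
Leg 3: -145.32° → +159.41°, shortest Δλ = -55.27° (west) — crosses 180°.
Leg 4: +159.41° → +3.96°, shortest Δλ = -155.45° (west) — does not cross 180°.
Leg 5: +3.96° → +104.57°, shortest Δλ = 100.61° (east) — does not cross 180°.
Total crossings: 2.

2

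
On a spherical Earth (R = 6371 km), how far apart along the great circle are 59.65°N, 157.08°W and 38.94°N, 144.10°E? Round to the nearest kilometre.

Δλ = 144.10 − -157.08 = 301.18°; wrapped into (−180°, 180°]: -58.82°.
Δφ = 38.94 − 59.65 = -20.71°.
a = sin²(Δφ/2) + cos φ₁ · cos φ₂ · sin²(Δλ/2) = 0.127078.
c = 2·atan2(√a, √(1−a)) = 0.72899 rad → d = 6371·c ≈ 4644.42 km.

4644 km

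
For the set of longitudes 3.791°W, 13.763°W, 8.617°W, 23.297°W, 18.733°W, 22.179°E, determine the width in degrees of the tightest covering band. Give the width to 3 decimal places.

Sort the longitudes: -23.297°, -18.733°, -13.763°, -8.617°, -3.791°, +22.179°.
Eastward gaps between consecutive values (wrapping around): 4.564°, 4.970°, 5.146°, 4.826°, 25.970°, 314.524°.
Largest gap = 314.524° ⇒ minimal covering band is its complement: 360° − 314.524° = 45.476°.
Band runs from -23.297° eastward to +22.179°.

45.476°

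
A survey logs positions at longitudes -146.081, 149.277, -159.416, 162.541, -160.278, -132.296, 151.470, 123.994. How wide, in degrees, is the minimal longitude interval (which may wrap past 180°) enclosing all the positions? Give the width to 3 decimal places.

103.710°

Sort the longitudes: -160.278°, -159.416°, -146.081°, -132.296°, +123.994°, +149.277°, +151.470°, +162.541°.
Eastward gaps between consecutive values (wrapping around): 0.862°, 13.335°, 13.785°, 256.290°, 25.283°, 2.193°, 11.071°, 37.181°.
Largest gap = 256.290° ⇒ minimal covering band is its complement: 360° − 256.290° = 103.710°.
Band runs from +123.994° eastward to -132.296°, crossing the antimeridian.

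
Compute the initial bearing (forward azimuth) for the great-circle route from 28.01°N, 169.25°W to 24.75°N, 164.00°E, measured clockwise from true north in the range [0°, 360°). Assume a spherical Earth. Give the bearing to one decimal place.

268.4°

Δλ = 164.00 − -169.25 = 333.25°; wrapped into (−180°, 180°]: -26.75°.
θ = atan2( sin Δλ · cos φ₂ , cos φ₁ · sin φ₂ − sin φ₁ · cos φ₂ · cos Δλ )
  = atan2(-0.40875, -0.01122) = -91.573° → normalised to [0°, 360°): 268.427°.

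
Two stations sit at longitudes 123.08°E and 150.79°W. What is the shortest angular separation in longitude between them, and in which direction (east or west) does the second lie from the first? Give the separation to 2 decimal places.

86.13° east

Raw difference: -150.79 − 123.08 = -273.87°.
Normalise into (−180°, 180°]: -273.87° + 360° = 86.13°.
Positive ⇒ the second point lies to the east; separation 86.13°.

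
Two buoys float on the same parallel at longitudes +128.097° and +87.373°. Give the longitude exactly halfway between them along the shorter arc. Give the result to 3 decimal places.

+107.735°

Signed shortest Δλ from +128.097° to +87.373° is -40.724°.
Midpoint longitude = +128.097° + (-40.724°)/2 = +128.097° − 20.362° = +107.735°.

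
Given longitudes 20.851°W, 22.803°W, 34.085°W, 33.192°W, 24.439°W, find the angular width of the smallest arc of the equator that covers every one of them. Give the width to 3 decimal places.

Sort the longitudes: -34.085°, -33.192°, -24.439°, -22.803°, -20.851°.
Eastward gaps between consecutive values (wrapping around): 0.893°, 8.753°, 1.636°, 1.952°, 346.766°.
Largest gap = 346.766° ⇒ minimal covering band is its complement: 360° − 346.766° = 13.234°.
Band runs from -34.085° eastward to -20.851°.

13.234°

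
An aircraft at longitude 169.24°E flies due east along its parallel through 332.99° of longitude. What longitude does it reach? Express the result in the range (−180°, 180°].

Start at +169.24°; shift +332.99° → +502.23°.
+502.23° lies outside (−180°, 180°]; subtract 360° → +142.23°.

142.23°E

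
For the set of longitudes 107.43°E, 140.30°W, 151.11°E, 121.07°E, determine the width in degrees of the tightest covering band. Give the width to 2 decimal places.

112.27°

Sort the longitudes: -140.30°, +107.43°, +121.07°, +151.11°.
Eastward gaps between consecutive values (wrapping around): 247.73°, 13.64°, 30.04°, 68.59°.
Largest gap = 247.73° ⇒ minimal covering band is its complement: 360° − 247.73° = 112.27°.
Band runs from +107.43° eastward to -140.30°, crossing the antimeridian.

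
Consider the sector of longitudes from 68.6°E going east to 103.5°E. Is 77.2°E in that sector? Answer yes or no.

Band width going east from +68.6° to +103.5°: ((103.5 − 68.6) mod 360) = 34.9°.
Offset of +77.2° east of the west edge: ((77.2 − 68.6) mod 360) = 8.6°.
8.6° ≤ 34.9° ⇒ inside.

Yes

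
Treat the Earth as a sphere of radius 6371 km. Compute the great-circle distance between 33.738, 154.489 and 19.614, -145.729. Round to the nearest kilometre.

Δλ = -145.729 − 154.489 = -300.218°; wrapped into (−180°, 180°]: 59.782°.
Δφ = 19.614 − 33.738 = -14.124°.
a = sin²(Δφ/2) + cos φ₁ · cos φ₂ · sin²(Δλ/2) = 0.209659.
c = 2·atan2(√a, √(1−a)) = 0.95123 rad → d = 6371·c ≈ 6060.29 km.

6060 km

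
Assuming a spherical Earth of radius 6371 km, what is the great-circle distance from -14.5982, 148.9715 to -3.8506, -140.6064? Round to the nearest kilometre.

Δλ = -140.6064 − 148.9715 = -289.5779°; wrapped into (−180°, 180°]: 70.4221°.
Δφ = -3.8506 − -14.5982 = 10.7476°.
a = sin²(Δφ/2) + cos φ₁ · cos φ₂ · sin²(Δλ/2) = 0.329768.
c = 2·atan2(√a, √(1−a)) = 1.22339 rad → d = 6371·c ≈ 7794.19 km.

7794 km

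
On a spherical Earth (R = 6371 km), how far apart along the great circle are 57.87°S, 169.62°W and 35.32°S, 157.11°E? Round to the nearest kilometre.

Δλ = 157.11 − -169.62 = 326.73°; wrapped into (−180°, 180°]: -33.27°.
Δφ = -35.32 − -57.87 = 22.55°.
a = sin²(Δφ/2) + cos φ₁ · cos φ₂ · sin²(Δλ/2) = 0.073791.
c = 2·atan2(√a, √(1−a)) = 0.55020 rad → d = 6371·c ≈ 3505.34 km.

3505 km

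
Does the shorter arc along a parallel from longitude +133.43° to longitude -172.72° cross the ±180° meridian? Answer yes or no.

Yes

Naïve |-172.72 − 133.43| = 306.15° > 180°, so the shorter arc goes the other way round — across 180°.
Signed shortest Δλ = ((-172.72 − 133.43 + 180) mod 360) − 180 = 53.85°.
Going east by 53.85° from +133.43° passes through 180° before reaching -172.72°.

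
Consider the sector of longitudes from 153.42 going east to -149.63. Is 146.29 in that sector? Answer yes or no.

No

Band width going east from +153.42° to -149.63°: ((-149.63 − 153.42) mod 360) = 56.95°.
Offset of +146.29° east of the west edge: ((146.29 − 153.42) mod 360) = 352.87°.
352.87° > 56.95° ⇒ outside.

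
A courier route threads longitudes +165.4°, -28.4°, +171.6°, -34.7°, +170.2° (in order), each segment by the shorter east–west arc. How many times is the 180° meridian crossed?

4

Leg 1: +165.4° → -28.4°, shortest Δλ = 166.2° (east) — crosses 180°.
Leg 2: -28.4° → +171.6°, shortest Δλ = -160.0° (west) — crosses 180°.
Leg 3: +171.6° → -34.7°, shortest Δλ = 153.7° (east) — crosses 180°.
Leg 4: -34.7° → +170.2°, shortest Δλ = -155.1° (west) — crosses 180°.
Total crossings: 4.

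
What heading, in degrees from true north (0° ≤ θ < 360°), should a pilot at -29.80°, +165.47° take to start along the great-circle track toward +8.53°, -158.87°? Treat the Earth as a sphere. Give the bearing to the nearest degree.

Δλ = -158.87 − 165.47 = -324.34°; wrapped into (−180°, 180°]: 35.66°.
θ = atan2( sin Δλ · cos φ₂ , cos φ₁ · sin φ₂ − sin φ₁ · cos φ₂ · cos Δλ )
  = atan2(0.57653, 0.52803) = 47.514° → normalised to [0°, 360°): 47.514°.

48°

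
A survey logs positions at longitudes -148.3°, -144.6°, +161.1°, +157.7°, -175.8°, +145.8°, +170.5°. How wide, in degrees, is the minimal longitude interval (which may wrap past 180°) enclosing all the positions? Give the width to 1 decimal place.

Sort the longitudes: -175.8°, -148.3°, -144.6°, +145.8°, +157.7°, +161.1°, +170.5°.
Eastward gaps between consecutive values (wrapping around): 27.5°, 3.7°, 290.4°, 11.9°, 3.4°, 9.4°, 13.7°.
Largest gap = 290.4° ⇒ minimal covering band is its complement: 360° − 290.4° = 69.6°.
Band runs from +145.8° eastward to -144.6°, crossing the antimeridian.

69.6°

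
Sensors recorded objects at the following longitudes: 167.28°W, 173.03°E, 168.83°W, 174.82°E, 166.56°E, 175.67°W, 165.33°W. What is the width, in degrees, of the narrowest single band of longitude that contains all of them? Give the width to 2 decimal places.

Sort the longitudes: -175.67°, -168.83°, -167.28°, -165.33°, +166.56°, +173.03°, +174.82°.
Eastward gaps between consecutive values (wrapping around): 6.84°, 1.55°, 1.95°, 331.89°, 6.47°, 1.79°, 9.51°.
Largest gap = 331.89° ⇒ minimal covering band is its complement: 360° − 331.89° = 28.11°.
Band runs from +166.56° eastward to -165.33°, crossing the antimeridian.

28.11°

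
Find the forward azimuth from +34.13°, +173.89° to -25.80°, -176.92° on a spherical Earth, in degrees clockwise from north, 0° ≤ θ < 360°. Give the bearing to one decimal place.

Δλ = -176.92 − 173.89 = -350.81°; wrapped into (−180°, 180°]: 9.19°.
θ = atan2( sin Δλ · cos φ₂ , cos φ₁ · sin φ₂ − sin φ₁ · cos φ₂ · cos Δλ )
  = atan2(0.14379, -0.85893) = 170.497° → normalised to [0°, 360°): 170.497°.

170.5°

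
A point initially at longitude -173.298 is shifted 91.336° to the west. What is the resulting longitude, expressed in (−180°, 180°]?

+95.366°

Start at -173.298°; shift −91.336° → -264.634°.
-264.634° lies outside (−180°, 180°]; add 360° → +95.366°.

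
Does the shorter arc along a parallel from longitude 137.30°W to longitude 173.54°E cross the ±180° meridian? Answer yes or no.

Yes

Naïve |173.54 − -137.30| = 310.84° > 180°, so the shorter arc goes the other way round — across 180°.
Signed shortest Δλ = ((173.54 − -137.30 + 180) mod 360) − 180 = -49.16°.
Going west by 49.16° from -137.30° passes through 180° before reaching +173.54°.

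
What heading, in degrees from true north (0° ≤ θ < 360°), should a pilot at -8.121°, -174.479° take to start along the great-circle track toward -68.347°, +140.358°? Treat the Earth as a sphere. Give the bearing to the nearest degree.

196°

Δλ = 140.358 − -174.479 = 314.837°; wrapped into (−180°, 180°]: -45.163°.
θ = atan2( sin Δλ · cos φ₂ , cos φ₁ · sin φ₂ − sin φ₁ · cos φ₂ · cos Δλ )
  = atan2(-0.26165, -0.88336) = -163.501° → normalised to [0°, 360°): 196.499°.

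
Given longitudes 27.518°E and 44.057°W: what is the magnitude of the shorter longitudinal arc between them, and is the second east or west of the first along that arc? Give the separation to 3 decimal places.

71.575° west

Raw difference: -44.057 − 27.518 = -71.575°.
Normalise into (−180°, 180°]: -71.575° stays -71.575°.
Negative ⇒ the second point lies to the west; separation 71.575°.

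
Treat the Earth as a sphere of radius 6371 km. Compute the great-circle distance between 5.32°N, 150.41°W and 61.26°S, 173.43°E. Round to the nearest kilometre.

Δλ = 173.43 − -150.41 = 323.84°; wrapped into (−180°, 180°]: -36.16°.
Δφ = -61.26 − 5.32 = -66.58°.
a = sin²(Δφ/2) + cos φ₁ · cos φ₂ · sin²(Δλ/2) = 0.347378.
c = 2·atan2(√a, √(1−a)) = 1.26060 rad → d = 6371·c ≈ 8031.29 km.

8031 km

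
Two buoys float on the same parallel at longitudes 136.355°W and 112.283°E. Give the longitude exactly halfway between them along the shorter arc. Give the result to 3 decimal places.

Signed shortest Δλ from -136.355° to +112.283° is -111.362°.
Midpoint longitude = -136.355° + (-111.362°)/2 = -136.355° − 55.681° = -192.036°.
Normalise into (−180°, 180°]: +167.964°.
(The naïve average (-136.355 + +112.283)/2 = -12.036° is on the wrong side of the globe.)

167.964°E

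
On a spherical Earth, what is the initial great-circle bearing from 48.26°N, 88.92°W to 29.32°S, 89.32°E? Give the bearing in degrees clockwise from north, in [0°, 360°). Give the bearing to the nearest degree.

Δλ = 89.32 − -88.92 = 178.24°.
θ = atan2( sin Δλ · cos φ₂ , cos φ₁ · sin φ₂ − sin φ₁ · cos φ₂ · cos Δλ )
  = atan2(0.02678, 0.32427) = 4.721° → normalised to [0°, 360°): 4.721°.

5°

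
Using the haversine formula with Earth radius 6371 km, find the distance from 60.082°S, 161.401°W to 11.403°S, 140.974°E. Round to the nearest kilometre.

Δλ = 140.974 − -161.401 = 302.375°; wrapped into (−180°, 180°]: -57.625°.
Δφ = -11.403 − -60.082 = 48.679°.
a = sin²(Δφ/2) + cos φ₁ · cos φ₂ · sin²(Δλ/2) = 0.283422.
c = 2·atan2(√a, √(1−a)) = 1.12281 rad → d = 6371·c ≈ 7153.39 km.

7153 km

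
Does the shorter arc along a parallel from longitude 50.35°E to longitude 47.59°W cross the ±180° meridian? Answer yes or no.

Signed shortest Δλ = ((-47.59 − 50.35 + 180) mod 360) − 180 = -97.94°.
Going west by 97.94° from +50.35° reaches -47.59° without touching 180°.

No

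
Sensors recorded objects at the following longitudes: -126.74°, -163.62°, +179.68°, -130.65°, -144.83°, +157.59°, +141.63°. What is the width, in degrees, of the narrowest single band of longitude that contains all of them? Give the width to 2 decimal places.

91.63°

Sort the longitudes: -163.62°, -144.83°, -130.65°, -126.74°, +141.63°, +157.59°, +179.68°.
Eastward gaps between consecutive values (wrapping around): 18.79°, 14.18°, 3.91°, 268.37°, 15.96°, 22.09°, 16.70°.
Largest gap = 268.37° ⇒ minimal covering band is its complement: 360° − 268.37° = 91.63°.
Band runs from +141.63° eastward to -126.74°, crossing the antimeridian.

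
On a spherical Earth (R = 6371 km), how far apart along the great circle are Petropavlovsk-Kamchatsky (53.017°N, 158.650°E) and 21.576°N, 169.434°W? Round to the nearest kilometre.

Δλ = -169.434 − 158.650 = -328.084°; wrapped into (−180°, 180°]: 31.916°.
Δφ = 21.576 − 53.017 = -31.441°.
a = sin²(Δφ/2) + cos φ₁ · cos φ₂ · sin²(Δλ/2) = 0.115697.
c = 2·atan2(√a, √(1−a)) = 0.69414 rad → d = 6371·c ≈ 4422.35 km.

4422 km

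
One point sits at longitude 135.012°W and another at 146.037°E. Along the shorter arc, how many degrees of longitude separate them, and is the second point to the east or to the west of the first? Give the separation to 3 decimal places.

Raw difference: 146.037 − -135.012 = 281.049°.
Normalise into (−180°, 180°]: 281.049° − 360° = -78.951°.
Negative ⇒ the second point lies to the west; separation 78.951°.

78.951° west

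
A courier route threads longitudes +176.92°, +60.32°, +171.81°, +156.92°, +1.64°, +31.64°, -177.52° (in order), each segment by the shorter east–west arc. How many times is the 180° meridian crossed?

Leg 1: +176.92° → +60.32°, shortest Δλ = -116.6° (west) — does not cross 180°.
Leg 2: +60.32° → +171.81°, shortest Δλ = 111.49° (east) — does not cross 180°.
Leg 3: +171.81° → +156.92°, shortest Δλ = -14.89° (west) — does not cross 180°.
Leg 4: +156.92° → +1.64°, shortest Δλ = -155.28° (west) — does not cross 180°.
Leg 5: +1.64° → +31.64°, shortest Δλ = 30.0° (east) — does not cross 180°.
Leg 6: +31.64° → -177.52°, shortest Δλ = 150.84° (east) — crosses 180°.
Total crossings: 1.

1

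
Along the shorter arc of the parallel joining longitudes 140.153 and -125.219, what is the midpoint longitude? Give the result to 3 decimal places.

-172.533°

Signed shortest Δλ from +140.153° to -125.219° is +94.628°.
Midpoint longitude = +140.153° + (+94.628°)/2 = +140.153° + 47.314° = +187.467°.
Normalise into (−180°, 180°]: -172.533°.
(The naïve average (+140.153 + -125.219)/2 = 7.467° is on the wrong side of the globe.)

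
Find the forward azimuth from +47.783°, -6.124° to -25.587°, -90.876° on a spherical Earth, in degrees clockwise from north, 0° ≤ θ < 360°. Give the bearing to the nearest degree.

249°

Δλ = -90.876 − -6.124 = -84.752°.
θ = atan2( sin Δλ · cos φ₂ , cos φ₁ · sin φ₂ − sin φ₁ · cos φ₂ · cos Δλ )
  = atan2(-0.89815, -0.35130) = -111.362° → normalised to [0°, 360°): 248.638°.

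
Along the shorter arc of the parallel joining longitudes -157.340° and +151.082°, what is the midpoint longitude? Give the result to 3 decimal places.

+176.871°

Signed shortest Δλ from -157.340° to +151.082° is -51.578°.
Midpoint longitude = -157.340° + (-51.578°)/2 = -157.340° − 25.789° = -183.129°.
Normalise into (−180°, 180°]: +176.871°.
(The naïve average (-157.340 + +151.082)/2 = -3.129° is on the wrong side of the globe.)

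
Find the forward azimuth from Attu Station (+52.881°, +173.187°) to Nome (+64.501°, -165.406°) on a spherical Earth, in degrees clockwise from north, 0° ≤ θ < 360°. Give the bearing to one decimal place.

Δλ = -165.406 − 173.187 = -338.593°; wrapped into (−180°, 180°]: 21.407°.
θ = atan2( sin Δλ · cos φ₂ , cos φ₁ · sin φ₂ − sin φ₁ · cos φ₂ · cos Δλ )
  = atan2(0.15713, 0.22510) = 34.916° → normalised to [0°, 360°): 34.916°.

34.9°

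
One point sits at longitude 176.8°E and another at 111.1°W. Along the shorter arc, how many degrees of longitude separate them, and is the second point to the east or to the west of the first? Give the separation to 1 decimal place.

Raw difference: -111.1 − 176.8 = -287.9°.
Normalise into (−180°, 180°]: -287.9° + 360° = 72.1°.
Positive ⇒ the second point lies to the east; separation 72.1°.

72.1° east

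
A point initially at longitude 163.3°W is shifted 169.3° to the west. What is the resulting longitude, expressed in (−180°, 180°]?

27.4°E

Start at -163.3°; shift −169.3° → -332.6°.
-332.6° lies outside (−180°, 180°]; add 360° → +27.4°.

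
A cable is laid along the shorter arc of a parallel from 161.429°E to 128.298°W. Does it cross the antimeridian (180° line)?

Yes

Naïve |-128.298 − 161.429| = 289.727° > 180°, so the shorter arc goes the other way round — across 180°.
Signed shortest Δλ = ((-128.298 − 161.429 + 180) mod 360) − 180 = 70.273°.
Going east by 70.273° from +161.429° passes through 180° before reaching -128.298°.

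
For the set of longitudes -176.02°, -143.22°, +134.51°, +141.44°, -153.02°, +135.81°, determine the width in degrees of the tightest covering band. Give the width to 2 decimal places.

82.27°

Sort the longitudes: -176.02°, -153.02°, -143.22°, +134.51°, +135.81°, +141.44°.
Eastward gaps between consecutive values (wrapping around): 23.00°, 9.80°, 277.73°, 1.30°, 5.63°, 42.54°.
Largest gap = 277.73° ⇒ minimal covering band is its complement: 360° − 277.73° = 82.27°.
Band runs from +134.51° eastward to -143.22°, crossing the antimeridian.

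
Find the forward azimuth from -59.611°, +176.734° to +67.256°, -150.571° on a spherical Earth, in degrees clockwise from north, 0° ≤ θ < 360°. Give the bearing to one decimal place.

Δλ = -150.571 − 176.734 = -327.305°; wrapped into (−180°, 180°]: 32.695°.
θ = atan2( sin Δλ · cos φ₂ , cos φ₁ · sin φ₂ − sin φ₁ · cos φ₂ · cos Δλ )
  = atan2(0.20884, 0.74719) = 15.615° → normalised to [0°, 360°): 15.615°.

15.6°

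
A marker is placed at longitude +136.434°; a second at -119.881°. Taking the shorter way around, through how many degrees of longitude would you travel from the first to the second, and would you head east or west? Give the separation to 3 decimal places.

Raw difference: -119.881 − 136.434 = -256.315°.
Normalise into (−180°, 180°]: -256.315° + 360° = 103.685°.
Positive ⇒ the second point lies to the east; separation 103.685°.

103.685° east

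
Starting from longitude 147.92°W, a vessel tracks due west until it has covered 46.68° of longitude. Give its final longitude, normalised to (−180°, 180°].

Start at -147.92°; shift −46.68° → -194.60°.
-194.60° lies outside (−180°, 180°]; add 360° → +165.40°.

165.40°E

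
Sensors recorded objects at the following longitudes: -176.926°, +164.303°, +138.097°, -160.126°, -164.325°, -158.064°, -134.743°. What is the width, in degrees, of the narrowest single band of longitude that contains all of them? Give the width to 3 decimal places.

Sort the longitudes: -176.926°, -164.325°, -160.126°, -158.064°, -134.743°, +138.097°, +164.303°.
Eastward gaps between consecutive values (wrapping around): 12.601°, 4.199°, 2.062°, 23.321°, 272.840°, 26.206°, 18.771°.
Largest gap = 272.840° ⇒ minimal covering band is its complement: 360° − 272.840° = 87.160°.
Band runs from +138.097° eastward to -134.743°, crossing the antimeridian.

87.160°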